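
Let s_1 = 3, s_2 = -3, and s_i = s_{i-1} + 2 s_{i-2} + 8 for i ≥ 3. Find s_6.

s_3 = (-3) + 2(3) + 8 = 11
s_4 = 11 + 2(-3) + 8 = 13
s_5 = 13 + 2(11) + 8 = 43
s_6 = 43 + 2(13) + 8 = 77

77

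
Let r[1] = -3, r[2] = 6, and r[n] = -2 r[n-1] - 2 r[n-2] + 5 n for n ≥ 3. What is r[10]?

56

r[3] = -2·6 - 2·(-3) + 15 = 9
r[4] = -2·9 - 2·6 + 20 = -10
r[5] = -2·(-10) - 2·9 + 25 = 27
r[6] = -2·27 - 2·(-10) + 30 = -4
r[7] = -2·(-4) - 2·27 + 35 = -11
r[8] = -2·(-11) - 2·(-4) + 40 = 70
r[9] = -2·70 - 2·(-11) + 45 = -73
r[10] = -2·(-73) - 2·70 + 50 = 56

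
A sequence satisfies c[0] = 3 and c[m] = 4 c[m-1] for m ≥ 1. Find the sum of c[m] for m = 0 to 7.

65535

c[1] = 4(3) = 12
c[2] = 4(12) = 48
c[3] = 4(48) = 192
c[4] = 4(192) = 768
c[5] = 4(768) = 3072
c[6] = 4(3072) = 12288
c[7] = 4(12288) = 49152
Sum = 3 + 12 + 48 + 192 + 768 + 3072 + 12288 + 49152 = 65535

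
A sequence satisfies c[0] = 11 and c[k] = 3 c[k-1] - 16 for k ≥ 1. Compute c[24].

847288609451

The fixed point is -16/(1 - 3) = 8, so c[k] - 8 = 3(c[k-1] - 8).
Hence c[k] = 3·3^k + 8.
c[24] = 3·3^{24} + 8 = 3·282429536481 + 8 = 847288609451.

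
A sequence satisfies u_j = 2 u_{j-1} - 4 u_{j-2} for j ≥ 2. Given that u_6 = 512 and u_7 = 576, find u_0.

8

Rearranging, u_{j-2} = (u_j - 2 u_{j-1}) / -4.
u_5 = (576 - 2(512)) / -4 = -448/-4 = 112
u_4 = (512 - 2(112)) / -4 = 288/-4 = -72
u_3 = (112 - 2(-72)) / -4 = 256/-4 = -64
u_2 = (-72 - 2(-64)) / -4 = 56/-4 = -14
u_1 = (-64 - 2(-14)) / -4 = -36/-4 = 9
u_0 = (-14 - 2(9)) / -4 = -32/-4 = 8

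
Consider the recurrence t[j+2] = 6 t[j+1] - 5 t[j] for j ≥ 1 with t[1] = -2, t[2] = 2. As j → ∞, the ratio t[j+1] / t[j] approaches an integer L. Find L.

The characteristic equation is r^2 - 6r + 5 = 0, which factors as (r - 5)(r - 1) = 0.
So the roots are 5 and 1. Since |5| > |1| and the coefficient of 5^j is non-zero, the ratio tends to 5.

5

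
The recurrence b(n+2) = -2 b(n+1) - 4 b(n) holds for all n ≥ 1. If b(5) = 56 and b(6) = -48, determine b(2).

7

Rearranging, b(n-2) = (b(n) + 2 b(n-1)) / -4.
b(4) = (-48 + 2*56) / -4 = 64/-4 = -16
b(3) = (56 + 2*(-16)) / -4 = 24/-4 = -6
b(2) = (-16 + 2*(-6)) / -4 = -28/-4 = 7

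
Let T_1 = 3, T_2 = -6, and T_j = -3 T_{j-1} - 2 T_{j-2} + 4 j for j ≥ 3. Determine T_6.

T_3 = -3*(-6) - 2*3 + 12 = 24
T_4 = -3*24 - 2*(-6) + 16 = -44
T_5 = -3*(-44) - 2*24 + 20 = 104
T_6 = -3*104 - 2*(-44) + 24 = -200

-200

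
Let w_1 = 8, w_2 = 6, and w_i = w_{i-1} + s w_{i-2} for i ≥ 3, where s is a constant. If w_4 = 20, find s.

w_3 = 6 + 8s
w_4 = 6 + 14s
So 6 + 14s = 20, giving s = 1.

1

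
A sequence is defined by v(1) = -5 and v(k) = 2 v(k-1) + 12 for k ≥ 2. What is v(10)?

3572

v(2) = 2·(-5) + 12 = 2
v(3) = 2·2 + 12 = 16
v(4) = 2·16 + 12 = 44
v(5) = 2·44 + 12 = 100
v(6) = 2·100 + 12 = 212
v(7) = 2·212 + 12 = 436
v(8) = 2·436 + 12 = 884
v(9) = 2·884 + 12 = 1780
v(10) = 2·1780 + 12 = 3572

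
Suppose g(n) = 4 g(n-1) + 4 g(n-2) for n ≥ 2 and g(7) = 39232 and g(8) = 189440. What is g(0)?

8

Rearranging, g(n-2) = (g(n) - 4 g(n-1)) / 4.
g(6) = (189440 - 4·39232) / 4 = 32512/4 = 8128
g(5) = (39232 - 4·8128) / 4 = 6720/4 = 1680
g(4) = (8128 - 4·1680) / 4 = 1408/4 = 352
g(3) = (1680 - 4·352) / 4 = 272/4 = 68
g(2) = (352 - 4·68) / 4 = 80/4 = 20
g(1) = (68 - 4·20) / 4 = -12/4 = -3
g(0) = (20 - 4·(-3)) / 4 = 32/4 = 8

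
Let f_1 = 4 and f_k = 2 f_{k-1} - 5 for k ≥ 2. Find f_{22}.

-2097147

The fixed point is -5/(1 - 2) = 5, so f_k - 5 = 2(f_{k-1} - 5).
Hence f_k = -1·2^{k-1} + 5.
f_{22} = -1·2^{21} + 5 = -1·2097152 + 5 = -2097147.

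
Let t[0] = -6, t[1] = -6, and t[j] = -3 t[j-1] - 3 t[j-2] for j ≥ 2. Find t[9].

t[2] = -3*(-6) - 3*(-6) = 36
t[3] = -3*36 - 3*(-6) = -90
t[4] = -3*(-90) - 3*36 = 162
t[5] = -3*162 - 3*(-90) = -216
t[6] = -3*(-216) - 3*162 = 162
t[7] = -3*162 - 3*(-216) = 162
t[8] = -3*162 - 3*162 = -972
t[9] = -3*(-972) - 3*162 = 2430

2430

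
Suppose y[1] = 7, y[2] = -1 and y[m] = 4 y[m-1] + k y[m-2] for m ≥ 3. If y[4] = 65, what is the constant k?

3

y[3] = -4 + 7k
y[4] = -16 + 27k
So -16 + 27k = 65, giving k = 3.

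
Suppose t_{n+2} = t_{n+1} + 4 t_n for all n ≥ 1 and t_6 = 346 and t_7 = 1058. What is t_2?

2

Rearranging, t_{n-2} = (t_n - t_{n-1}) / 4.
t_5 = (1058 - 346) / 4 = 712/4 = 178
t_4 = (346 - 178) / 4 = 168/4 = 42
t_3 = (178 - 42) / 4 = 136/4 = 34
t_2 = (42 - 34) / 4 = 8/4 = 2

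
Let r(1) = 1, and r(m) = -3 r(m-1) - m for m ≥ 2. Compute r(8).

-3146

r(2) = -3*1 - 2 = -5
r(3) = -3*(-5) - 3 = 12
r(4) = -3*12 - 4 = -40
r(5) = -3*(-40) - 5 = 115
r(6) = -3*115 - 6 = -351
r(7) = -3*(-351) - 7 = 1046
r(8) = -3*1046 - 8 = -3146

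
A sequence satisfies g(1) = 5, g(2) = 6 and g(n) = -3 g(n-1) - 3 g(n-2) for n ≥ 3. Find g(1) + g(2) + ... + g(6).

104

g(3) = -3*6 - 3*5 = -33
g(4) = -3*(-33) - 3*6 = 81
g(5) = -3*81 - 3*(-33) = -144
g(6) = -3*(-144) - 3*81 = 189
Sum = 5 + 6 + (-33) + 81 + (-144) + 189 = 104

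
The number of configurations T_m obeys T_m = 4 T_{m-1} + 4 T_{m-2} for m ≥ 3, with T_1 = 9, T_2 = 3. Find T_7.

23424

T_3 = 4(3) + 4(9) = 48
T_4 = 4(48) + 4(3) = 204
T_5 = 4(204) + 4(48) = 1008
T_6 = 4(1008) + 4(204) = 4848
T_7 = 4(4848) + 4(1008) = 23424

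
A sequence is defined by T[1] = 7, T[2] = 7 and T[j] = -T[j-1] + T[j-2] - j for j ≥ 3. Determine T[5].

T[3] = -7 + 7 - 3 = -3
T[4] = -(-3) + 7 - 4 = 6
T[5] = -6 + (-3) - 5 = -14

-14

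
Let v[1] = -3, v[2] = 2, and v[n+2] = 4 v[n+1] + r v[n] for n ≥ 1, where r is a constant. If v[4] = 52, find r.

v[3] = 8 - 3r
v[4] = 32 - 10r
So 32 - 10r = 52, giving r = -2.

-2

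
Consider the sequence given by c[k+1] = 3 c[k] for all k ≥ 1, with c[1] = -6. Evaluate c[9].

-39366

c[2] = 3·(-6) = -18
c[3] = 3·(-18) = -54
c[4] = 3·(-54) = -162
c[5] = 3·(-162) = -486
c[6] = 3·(-486) = -1458
c[7] = 3·(-1458) = -4374
c[8] = 3·(-4374) = -13122
c[9] = 3·(-13122) = -39366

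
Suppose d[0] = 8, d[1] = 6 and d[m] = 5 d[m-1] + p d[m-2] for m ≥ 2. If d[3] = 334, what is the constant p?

d[2] = 30 + 8p
d[3] = 150 + 46p
So 150 + 46p = 334, giving p = 4.

4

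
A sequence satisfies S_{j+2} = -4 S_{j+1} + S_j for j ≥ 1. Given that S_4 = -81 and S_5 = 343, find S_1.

Rearranging, S_{j-2} = S_j + 4 S_{j-1}.
S_3 = 343 + 4·(-81) = 19
S_2 = -81 + 4·19 = -5
S_1 = 19 + 4·(-5) = -1

-1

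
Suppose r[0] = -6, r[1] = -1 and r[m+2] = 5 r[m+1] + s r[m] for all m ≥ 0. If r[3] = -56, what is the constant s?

r[2] = -5 - 6s
r[3] = -25 - 31s
So -25 - 31s = -56, giving s = 1.

1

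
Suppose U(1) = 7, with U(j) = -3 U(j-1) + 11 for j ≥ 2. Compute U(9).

U(2) = -3*7 + 11 = -10
U(3) = -3*(-10) + 11 = 41
U(4) = -3*41 + 11 = -112
U(5) = -3*(-112) + 11 = 347
U(6) = -3*347 + 11 = -1030
U(7) = -3*(-1030) + 11 = 3101
U(8) = -3*3101 + 11 = -9292
U(9) = -3*(-9292) + 11 = 27887

27887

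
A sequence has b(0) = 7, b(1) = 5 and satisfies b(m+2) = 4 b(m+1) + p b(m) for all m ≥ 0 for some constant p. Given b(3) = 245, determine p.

b(2) = 20 + 7p
b(3) = 80 + 33p
So 80 + 33p = 245, giving p = 5.

5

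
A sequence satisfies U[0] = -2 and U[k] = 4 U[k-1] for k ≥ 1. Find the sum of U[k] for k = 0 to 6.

U[1] = 4·(-2) = -8
U[2] = 4·(-8) = -32
U[3] = 4·(-32) = -128
U[4] = 4·(-128) = -512
U[5] = 4·(-512) = -2048
U[6] = 4·(-2048) = -8192
Sum = (-2) + (-8) + (-32) + (-128) + (-512) + (-2048) + (-8192) = -10922

-10922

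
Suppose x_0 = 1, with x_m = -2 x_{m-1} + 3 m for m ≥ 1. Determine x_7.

-35

x_1 = -2·1 + 3 = 1
x_2 = -2·1 + 6 = 4
x_3 = -2·4 + 9 = 1
x_4 = -2·1 + 12 = 10
x_5 = -2·10 + 15 = -5
x_6 = -2·(-5) + 18 = 28
x_7 = -2·28 + 21 = -35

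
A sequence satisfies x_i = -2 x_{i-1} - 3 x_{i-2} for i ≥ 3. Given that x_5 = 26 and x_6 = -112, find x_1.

2

Rearranging, x_{i-2} = (x_i + 2 x_{i-1}) / -3.
x_4 = (-112 + 2(26)) / -3 = -60/-3 = 20
x_3 = (26 + 2(20)) / -3 = 66/-3 = -22
x_2 = (20 + 2(-22)) / -3 = -24/-3 = 8
x_1 = (-22 + 2(8)) / -3 = -6/-3 = 2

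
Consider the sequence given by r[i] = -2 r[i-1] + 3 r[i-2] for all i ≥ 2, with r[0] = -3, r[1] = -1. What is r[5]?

119

r[2] = -2*(-1) + 3*(-3) = -7
r[3] = -2*(-7) + 3*(-1) = 11
r[4] = -2*11 + 3*(-7) = -43
r[5] = -2*(-43) + 3*11 = 119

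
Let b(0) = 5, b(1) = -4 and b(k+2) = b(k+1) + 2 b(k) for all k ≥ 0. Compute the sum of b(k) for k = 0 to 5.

21

b(2) = (-4) + 2·5 = 6
b(3) = 6 + 2·(-4) = -2
b(4) = (-2) + 2·6 = 10
b(5) = 10 + 2·(-2) = 6
Sum = 5 + (-4) + 6 + (-2) + 10 + 6 = 21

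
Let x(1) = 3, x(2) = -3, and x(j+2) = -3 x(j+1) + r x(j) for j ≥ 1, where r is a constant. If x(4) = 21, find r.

x(3) = 9 + 3r
x(4) = -27 - 12r
So -27 - 12r = 21, giving r = -4.

-4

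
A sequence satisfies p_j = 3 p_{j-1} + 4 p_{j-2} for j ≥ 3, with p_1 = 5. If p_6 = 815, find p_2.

-1

Let p_2 = v.
p_3 = 20 + 3v
p_4 = 60 + 13v
p_5 = 260 + 51v
p_6 = 1020 + 205v
So 1020 + 205v = 815, giving v = -1.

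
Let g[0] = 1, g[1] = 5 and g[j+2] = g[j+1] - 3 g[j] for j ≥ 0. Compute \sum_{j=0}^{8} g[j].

g[2] = 5 - 3(1) = 2
g[3] = 2 - 3(5) = -13
g[4] = (-13) - 3(2) = -19
g[5] = (-19) - 3(-13) = 20
g[6] = 20 - 3(-19) = 77
g[7] = 77 - 3(20) = 17
g[8] = 17 - 3(77) = -214
Sum = 1 + 5 + 2 + (-13) + (-19) + 20 + 77 + 17 + (-214) = -124

-124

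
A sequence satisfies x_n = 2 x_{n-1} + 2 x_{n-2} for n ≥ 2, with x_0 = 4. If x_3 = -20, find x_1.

-6

Let x_1 = v.
x_2 = 8 + 2v
x_3 = 16 + 6v
So 16 + 6v = -20, giving v = -6.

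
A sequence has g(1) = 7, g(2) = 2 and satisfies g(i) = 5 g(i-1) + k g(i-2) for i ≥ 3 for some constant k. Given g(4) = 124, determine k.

g(3) = 10 + 7k
g(4) = 50 + 37k
So 50 + 37k = 124, giving k = 2.

2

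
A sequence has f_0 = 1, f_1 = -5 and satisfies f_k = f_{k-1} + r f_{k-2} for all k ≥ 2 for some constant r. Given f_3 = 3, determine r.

f_2 = -5 + r
f_3 = -5 - 4r
So -5 - 4r = 3, giving r = -2.

-2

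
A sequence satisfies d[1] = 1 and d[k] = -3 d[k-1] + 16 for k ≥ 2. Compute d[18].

The fixed point is 16/(1 + 3) = 4, so d[k] - 4 = -3(d[k-1] - 4).
Hence d[k] = -3·(-3)^{k-1} + 4.
d[18] = -3·(-3)^{17} + 4 = -3·-129140163 + 4 = 387420493.

387420493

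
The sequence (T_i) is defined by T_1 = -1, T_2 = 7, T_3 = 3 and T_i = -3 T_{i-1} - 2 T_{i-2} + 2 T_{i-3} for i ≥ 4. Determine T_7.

363

T_4 = -3*3 - 2*7 + 2*(-1) = -25
T_5 = -3*(-25) - 2*3 + 2*7 = 83
T_6 = -3*83 - 2*(-25) + 2*3 = -193
T_7 = -3*(-193) - 2*83 + 2*(-25) = 363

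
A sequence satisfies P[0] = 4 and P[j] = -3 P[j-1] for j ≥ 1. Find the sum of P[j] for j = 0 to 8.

P[1] = -3*4 = -12
P[2] = -3*(-12) = 36
P[3] = -3*36 = -108
P[4] = -3*(-108) = 324
P[5] = -3*324 = -972
P[6] = -3*(-972) = 2916
P[7] = -3*2916 = -8748
P[8] = -3*(-8748) = 26244
Sum = 4 + (-12) + 36 + (-108) + 324 + (-972) + 2916 + (-8748) + 26244 = 19684

19684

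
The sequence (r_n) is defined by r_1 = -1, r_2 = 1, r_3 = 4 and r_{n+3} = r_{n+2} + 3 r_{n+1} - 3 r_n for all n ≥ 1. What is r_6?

37

r_4 = 4 + 3(1) - 3(-1) = 10
r_5 = 10 + 3(4) - 3(1) = 19
r_6 = 19 + 3(10) - 3(4) = 37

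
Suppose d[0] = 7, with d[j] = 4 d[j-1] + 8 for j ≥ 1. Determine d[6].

d[1] = 4·7 + 8 = 36
d[2] = 4·36 + 8 = 152
d[3] = 4·152 + 8 = 616
d[4] = 4·616 + 8 = 2472
d[5] = 4·2472 + 8 = 9896
d[6] = 4·9896 + 8 = 39592

39592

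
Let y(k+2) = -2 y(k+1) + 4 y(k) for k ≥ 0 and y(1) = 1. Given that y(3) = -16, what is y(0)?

3

Let y(0) = w.
y(2) = -2 + 4w
y(3) = 8 - 8w
So 8 - 8w = -16, giving w = 3.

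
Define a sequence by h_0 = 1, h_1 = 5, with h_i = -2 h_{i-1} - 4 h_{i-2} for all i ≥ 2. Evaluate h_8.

-896

h_2 = -2(5) - 4(1) = -14
h_3 = -2(-14) - 4(5) = 8
h_4 = -2(8) - 4(-14) = 40
h_5 = -2(40) - 4(8) = -112
h_6 = -2(-112) - 4(40) = 64
h_7 = -2(64) - 4(-112) = 320
h_8 = -2(320) - 4(64) = -896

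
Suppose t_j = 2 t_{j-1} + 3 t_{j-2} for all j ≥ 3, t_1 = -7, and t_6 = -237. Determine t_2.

3

Let t_2 = v.
t_3 = -21 + 2v
t_4 = -42 + 7v
t_5 = -147 + 20v
t_6 = -420 + 61v
So -420 + 61v = -237, giving v = 3.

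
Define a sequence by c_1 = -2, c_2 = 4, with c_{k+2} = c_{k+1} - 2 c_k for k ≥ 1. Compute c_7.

c_3 = 4 - 2·(-2) = 8
c_4 = 8 - 2·4 = 0
c_5 = 0 - 2·8 = -16
c_6 = (-16) - 2·0 = -16
c_7 = (-16) - 2·(-16) = 16

16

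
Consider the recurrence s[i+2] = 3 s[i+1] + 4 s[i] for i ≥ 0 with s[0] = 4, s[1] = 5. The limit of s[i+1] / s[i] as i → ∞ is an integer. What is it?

4

The characteristic equation is r^2 - 3r - 4 = 0, which factors as (r - 4)(r + 1) = 0.
So the roots are 4 and -1. Since |4| > |-1| and the coefficient of 4^i is non-zero, the ratio tends to 4.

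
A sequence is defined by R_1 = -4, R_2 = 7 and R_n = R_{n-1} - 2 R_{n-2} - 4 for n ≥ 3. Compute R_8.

R_3 = 7 - 2(-4) - 4 = 11
R_4 = 11 - 2(7) - 4 = -7
R_5 = (-7) - 2(11) - 4 = -33
R_6 = (-33) - 2(-7) - 4 = -23
R_7 = (-23) - 2(-33) - 4 = 39
R_8 = 39 - 2(-23) - 4 = 81

81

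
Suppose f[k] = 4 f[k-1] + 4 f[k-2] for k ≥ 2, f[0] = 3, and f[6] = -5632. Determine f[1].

Let f[1] = y.
f[2] = 12 + 4y
f[3] = 48 + 20y
f[4] = 240 + 96y
f[5] = 1152 + 464y
f[6] = 5568 + 2240y
So 5568 + 2240y = -5632, giving y = -5.

-5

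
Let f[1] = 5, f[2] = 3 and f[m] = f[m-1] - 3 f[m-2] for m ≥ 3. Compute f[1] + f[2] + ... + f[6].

68

f[3] = 3 - 3*5 = -12
f[4] = (-12) - 3*3 = -21
f[5] = (-21) - 3*(-12) = 15
f[6] = 15 - 3*(-21) = 78
Sum = 5 + 3 + (-12) + (-21) + 15 + 78 = 68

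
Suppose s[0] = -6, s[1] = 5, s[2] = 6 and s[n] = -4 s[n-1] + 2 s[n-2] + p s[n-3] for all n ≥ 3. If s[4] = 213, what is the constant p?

s[3] = -14 - 6p
s[4] = 68 + 29p
So 68 + 29p = 213, giving p = 5.

5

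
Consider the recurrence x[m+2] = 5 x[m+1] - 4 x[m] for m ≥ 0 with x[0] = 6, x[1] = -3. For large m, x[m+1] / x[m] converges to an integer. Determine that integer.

The characteristic equation is r^2 - 5r + 4 = 0, which factors as (r - 4)(r - 1) = 0.
So the roots are 4 and 1. Since |4| > |1| and the coefficient of 4^m is non-zero, the ratio tends to 4.

4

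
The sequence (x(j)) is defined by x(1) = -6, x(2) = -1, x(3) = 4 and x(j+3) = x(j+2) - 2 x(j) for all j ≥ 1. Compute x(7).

-22

x(4) = 4 - 2*(-6) = 16
x(5) = 16 - 2*(-1) = 18
x(6) = 18 - 2*4 = 10
x(7) = 10 - 2*16 = -22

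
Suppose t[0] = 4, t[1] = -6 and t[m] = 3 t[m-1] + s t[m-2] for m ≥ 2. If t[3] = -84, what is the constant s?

-5

t[2] = -18 + 4s
t[3] = -54 + 6s
So -54 + 6s = -84, giving s = -5.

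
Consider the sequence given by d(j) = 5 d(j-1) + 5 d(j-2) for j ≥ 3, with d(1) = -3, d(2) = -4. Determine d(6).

d(3) = 5*(-4) + 5*(-3) = -35
d(4) = 5*(-35) + 5*(-4) = -195
d(5) = 5*(-195) + 5*(-35) = -1150
d(6) = 5*(-1150) + 5*(-195) = -6725

-6725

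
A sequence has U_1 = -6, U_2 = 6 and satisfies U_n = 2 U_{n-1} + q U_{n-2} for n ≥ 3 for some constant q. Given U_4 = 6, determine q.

U_3 = 12 - 6q
U_4 = 24 - 6q
So 24 - 6q = 6, giving q = 3.

3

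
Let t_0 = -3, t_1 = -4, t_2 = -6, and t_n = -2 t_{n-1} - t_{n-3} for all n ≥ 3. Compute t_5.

t_3 = -2*(-6) - (-3) = 15
t_4 = -2*15 - (-4) = -26
t_5 = -2*(-26) - (-6) = 58

58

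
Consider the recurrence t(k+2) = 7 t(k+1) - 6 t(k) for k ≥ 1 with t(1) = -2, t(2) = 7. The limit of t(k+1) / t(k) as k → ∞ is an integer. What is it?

The characteristic equation is r^2 - 7r + 6 = 0, which factors as (r - 6)(r - 1) = 0.
So the roots are 6 and 1. Since |6| > |1| and the coefficient of 6^k is non-zero, the ratio tends to 6.

6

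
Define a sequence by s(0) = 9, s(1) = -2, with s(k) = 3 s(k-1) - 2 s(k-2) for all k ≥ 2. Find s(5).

s(2) = 3(-2) - 2(9) = -24
s(3) = 3(-24) - 2(-2) = -68
s(4) = 3(-68) - 2(-24) = -156
s(5) = 3(-156) - 2(-68) = -332

-332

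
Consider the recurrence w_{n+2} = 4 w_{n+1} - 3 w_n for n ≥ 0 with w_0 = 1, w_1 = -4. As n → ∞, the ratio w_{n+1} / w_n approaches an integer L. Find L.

3

The characteristic equation is r^2 - 4r + 3 = 0, which factors as (r - 3)(r - 1) = 0.
So the roots are 3 and 1. Since |3| > |1| and the coefficient of 3^n is non-zero, the ratio tends to 3.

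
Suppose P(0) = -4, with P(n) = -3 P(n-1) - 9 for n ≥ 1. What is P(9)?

P(1) = -3*(-4) - 9 = 3
P(2) = -3*3 - 9 = -18
P(3) = -3*(-18) - 9 = 45
P(4) = -3*45 - 9 = -144
P(5) = -3*(-144) - 9 = 423
P(6) = -3*423 - 9 = -1278
P(7) = -3*(-1278) - 9 = 3825
P(8) = -3*3825 - 9 = -11484
P(9) = -3*(-11484) - 9 = 34443

34443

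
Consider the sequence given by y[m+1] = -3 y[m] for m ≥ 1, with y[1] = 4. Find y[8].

y[2] = -3*4 = -12
y[3] = -3*(-12) = 36
y[4] = -3*36 = -108
y[5] = -3*(-108) = 324
y[6] = -3*324 = -972
y[7] = -3*(-972) = 2916
y[8] = -3*2916 = -8748

-8748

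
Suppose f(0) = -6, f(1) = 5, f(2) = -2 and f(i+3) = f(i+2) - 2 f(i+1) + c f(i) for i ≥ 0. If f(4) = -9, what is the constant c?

f(3) = -12 - 6c
f(4) = -8 - c
So -8 - c = -9, giving c = 1.

1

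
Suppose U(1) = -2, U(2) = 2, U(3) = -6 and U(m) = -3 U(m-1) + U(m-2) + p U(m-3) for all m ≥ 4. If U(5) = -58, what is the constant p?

U(4) = 20 - 2p
U(5) = -66 + 8p
So -66 + 8p = -58, giving p = 1.

1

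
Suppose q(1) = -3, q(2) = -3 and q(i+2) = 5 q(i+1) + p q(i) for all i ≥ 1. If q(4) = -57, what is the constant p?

-1

q(3) = -15 - 3p
q(4) = -75 - 18p
So -75 - 18p = -57, giving p = -1.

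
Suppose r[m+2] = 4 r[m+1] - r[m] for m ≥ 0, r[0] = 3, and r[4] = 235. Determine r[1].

5

Let r[1] = z.
r[2] = -3 + 4z
r[3] = -12 + 15z
r[4] = -45 + 56z
So -45 + 56z = 235, giving z = 5.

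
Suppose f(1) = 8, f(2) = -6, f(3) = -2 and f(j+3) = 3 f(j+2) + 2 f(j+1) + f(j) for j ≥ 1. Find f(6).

-142

f(4) = 3*(-2) + 2*(-6) + 8 = -10
f(5) = 3*(-10) + 2*(-2) + (-6) = -40
f(6) = 3*(-40) + 2*(-10) + (-2) = -142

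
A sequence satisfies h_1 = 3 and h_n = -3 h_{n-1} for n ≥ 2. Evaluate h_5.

h_2 = -3(3) = -9
h_3 = -3(-9) = 27
h_4 = -3(27) = -81
h_5 = -3(-81) = 243

243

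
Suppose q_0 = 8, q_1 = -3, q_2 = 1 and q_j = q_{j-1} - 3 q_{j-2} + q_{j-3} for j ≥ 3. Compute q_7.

76

q_3 = 1 - 3*(-3) + 8 = 18
q_4 = 18 - 3*1 + (-3) = 12
q_5 = 12 - 3*18 + 1 = -41
q_6 = (-41) - 3*12 + 18 = -59
q_7 = (-59) - 3*(-41) + 12 = 76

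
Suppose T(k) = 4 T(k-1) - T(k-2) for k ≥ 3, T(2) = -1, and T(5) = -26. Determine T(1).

-2

Let T(1) = z.
T(3) = -4 - z
T(4) = -15 - 4z
T(5) = -56 - 15z
So -56 - 15z = -26, giving z = -2.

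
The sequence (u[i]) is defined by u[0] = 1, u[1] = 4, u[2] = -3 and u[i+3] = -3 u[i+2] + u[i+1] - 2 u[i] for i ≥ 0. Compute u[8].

u[3] = -3(-3) + 4 - 2(1) = 11
u[4] = -3(11) + (-3) - 2(4) = -44
u[5] = -3(-44) + 11 - 2(-3) = 149
u[6] = -3(149) + (-44) - 2(11) = -513
u[7] = -3(-513) + 149 - 2(-44) = 1776
u[8] = -3(1776) + (-513) - 2(149) = -6139

-6139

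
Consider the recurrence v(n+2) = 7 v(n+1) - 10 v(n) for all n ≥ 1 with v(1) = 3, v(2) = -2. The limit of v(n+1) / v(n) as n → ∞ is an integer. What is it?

5

The characteristic equation is r^2 - 7r + 10 = 0, which factors as (r - 5)(r - 2) = 0.
So the roots are 5 and 2. Since |5| > |2| and the coefficient of 5^n is non-zero, the ratio tends to 5.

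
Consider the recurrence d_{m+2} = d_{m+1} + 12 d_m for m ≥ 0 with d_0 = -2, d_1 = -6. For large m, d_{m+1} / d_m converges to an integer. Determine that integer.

The characteristic equation is r^2 - r - 12 = 0, which factors as (r - 4)(r + 3) = 0.
So the roots are 4 and -3. Since |4| > |-3| and the coefficient of 4^m is non-zero, the ratio tends to 4.

4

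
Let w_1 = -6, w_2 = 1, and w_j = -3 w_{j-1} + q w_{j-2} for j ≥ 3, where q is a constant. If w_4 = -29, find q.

-2

w_3 = -3 - 6q
w_4 = 9 + 19q
So 9 + 19q = -29, giving q = -2.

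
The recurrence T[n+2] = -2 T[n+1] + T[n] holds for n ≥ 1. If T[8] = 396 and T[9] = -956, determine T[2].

4

Rearranging, T[n-2] = T[n] + 2 T[n-1].
T[7] = -956 + 2·396 = -164
T[6] = 396 + 2·(-164) = 68
T[5] = -164 + 2·68 = -28
T[4] = 68 + 2·(-28) = 12
T[3] = -28 + 2·12 = -4
T[2] = 12 + 2·(-4) = 4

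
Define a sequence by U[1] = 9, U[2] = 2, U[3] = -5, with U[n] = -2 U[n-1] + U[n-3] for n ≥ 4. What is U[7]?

-115

U[4] = -2(-5) + 9 = 19
U[5] = -2(19) + 2 = -36
U[6] = -2(-36) + (-5) = 67
U[7] = -2(67) + 19 = -115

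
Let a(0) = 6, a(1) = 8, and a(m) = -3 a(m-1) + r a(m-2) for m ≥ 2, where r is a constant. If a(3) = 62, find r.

a(2) = -24 + 6r
a(3) = 72 - 10r
So 72 - 10r = 62, giving r = 1.

1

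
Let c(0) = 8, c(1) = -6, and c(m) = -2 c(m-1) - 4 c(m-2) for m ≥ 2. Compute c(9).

c(2) = -2·(-6) - 4·8 = -20
c(3) = -2·(-20) - 4·(-6) = 64
c(4) = -2·64 - 4·(-20) = -48
c(5) = -2·(-48) - 4·64 = -160
c(6) = -2·(-160) - 4·(-48) = 512
c(7) = -2·512 - 4·(-160) = -384
c(8) = -2·(-384) - 4·512 = -1280
c(9) = -2·(-1280) - 4·(-384) = 4096

4096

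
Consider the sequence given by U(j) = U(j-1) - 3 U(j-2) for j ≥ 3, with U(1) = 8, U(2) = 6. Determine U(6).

126

U(3) = 6 - 3*8 = -18
U(4) = (-18) - 3*6 = -36
U(5) = (-36) - 3*(-18) = 18
U(6) = 18 - 3*(-36) = 126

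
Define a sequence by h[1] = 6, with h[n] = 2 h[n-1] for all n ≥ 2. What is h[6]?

h[2] = 2(6) = 12
h[3] = 2(12) = 24
h[4] = 2(24) = 48
h[5] = 2(48) = 96
h[6] = 2(96) = 192

192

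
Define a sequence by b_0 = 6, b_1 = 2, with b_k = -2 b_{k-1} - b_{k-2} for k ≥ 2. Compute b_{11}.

b_2 = -2·2 - 6 = -10
b_3 = -2·(-10) - 2 = 18
b_4 = -2·18 - (-10) = -26
b_5 = -2·(-26) - 18 = 34
b_6 = -2·34 - (-26) = -42
b_7 = -2·(-42) - 34 = 50
b_8 = -2·50 - (-42) = -58
b_9 = -2·(-58) - 50 = 66
b_{10} = -2·66 - (-58) = -74
b_{11} = -2·(-74) - 66 = 82

82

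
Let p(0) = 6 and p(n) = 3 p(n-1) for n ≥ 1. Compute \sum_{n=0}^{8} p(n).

59046

p(1) = 3(6) = 18
p(2) = 3(18) = 54
p(3) = 3(54) = 162
p(4) = 3(162) = 486
p(5) = 3(486) = 1458
p(6) = 3(1458) = 4374
p(7) = 3(4374) = 13122
p(8) = 3(13122) = 39366
Sum = 6 + 18 + 54 + 162 + 486 + 1458 + 4374 + 13122 + 39366 = 59046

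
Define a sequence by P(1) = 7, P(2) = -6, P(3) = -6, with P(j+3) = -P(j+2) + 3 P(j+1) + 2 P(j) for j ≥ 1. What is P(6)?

P(4) = -(-6) + 3*(-6) + 2*7 = 2
P(5) = -2 + 3*(-6) + 2*(-6) = -32
P(6) = -(-32) + 3*2 + 2*(-6) = 26

26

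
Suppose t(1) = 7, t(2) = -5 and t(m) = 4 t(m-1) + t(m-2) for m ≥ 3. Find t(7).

t(3) = 4(-5) + 7 = -13
t(4) = 4(-13) + (-5) = -57
t(5) = 4(-57) + (-13) = -241
t(6) = 4(-241) + (-57) = -1021
t(7) = 4(-1021) + (-241) = -4325

-4325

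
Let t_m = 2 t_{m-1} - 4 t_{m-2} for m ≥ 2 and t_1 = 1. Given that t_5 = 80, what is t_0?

3

Let t_0 = w.
t_2 = 2 - 4w
t_3 = -8w
t_4 = -8
t_5 = -16 + 32w
So -16 + 32w = 80, giving w = 3.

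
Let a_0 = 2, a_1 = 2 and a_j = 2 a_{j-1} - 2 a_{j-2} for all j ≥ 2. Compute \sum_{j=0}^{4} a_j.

-8

a_2 = 2·2 - 2·2 = 0
a_3 = 2·0 - 2·2 = -4
a_4 = 2·(-4) - 2·0 = -8
Sum = 2 + 2 + 0 + (-4) + (-8) = -8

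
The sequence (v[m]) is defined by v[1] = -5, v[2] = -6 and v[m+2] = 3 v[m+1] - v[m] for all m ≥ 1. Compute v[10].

v[3] = 3(-6) - (-5) = -13
v[4] = 3(-13) - (-6) = -33
v[5] = 3(-33) - (-13) = -86
v[6] = 3(-86) - (-33) = -225
v[7] = 3(-225) - (-86) = -589
v[8] = 3(-589) - (-225) = -1542
v[9] = 3(-1542) - (-589) = -4037
v[10] = 3(-4037) - (-1542) = -10569

-10569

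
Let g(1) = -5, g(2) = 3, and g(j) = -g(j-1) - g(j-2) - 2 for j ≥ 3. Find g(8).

3

g(3) = -3 - (-5) - 2 = 0
g(4) = -0 - 3 - 2 = -5
g(5) = -(-5) - 0 - 2 = 3
g(6) = -3 - (-5) - 2 = 0
g(7) = -0 - 3 - 2 = -5
g(8) = -(-5) - 0 - 2 = 3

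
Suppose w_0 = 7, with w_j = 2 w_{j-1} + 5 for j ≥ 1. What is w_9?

6139

w_1 = 2*7 + 5 = 19
w_2 = 2*19 + 5 = 43
w_3 = 2*43 + 5 = 91
w_4 = 2*91 + 5 = 187
w_5 = 2*187 + 5 = 379
w_6 = 2*379 + 5 = 763
w_7 = 2*763 + 5 = 1531
w_8 = 2*1531 + 5 = 3067
w_9 = 2*3067 + 5 = 6139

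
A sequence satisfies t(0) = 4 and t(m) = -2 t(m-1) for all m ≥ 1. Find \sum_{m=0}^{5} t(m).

t(1) = -2*4 = -8
t(2) = -2*(-8) = 16
t(3) = -2*16 = -32
t(4) = -2*(-32) = 64
t(5) = -2*64 = -128
Sum = 4 + (-8) + 16 + (-32) + 64 + (-128) = -84

-84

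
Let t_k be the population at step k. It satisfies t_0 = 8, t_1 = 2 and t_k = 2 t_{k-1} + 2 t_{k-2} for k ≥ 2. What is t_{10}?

t_2 = 2*2 + 2*8 = 20
t_3 = 2*20 + 2*2 = 44
t_4 = 2*44 + 2*20 = 128
t_5 = 2*128 + 2*44 = 344
t_6 = 2*344 + 2*128 = 944
t_7 = 2*944 + 2*344 = 2576
t_8 = 2*2576 + 2*944 = 7040
t_9 = 2*7040 + 2*2576 = 19232
t_{10} = 2*19232 + 2*7040 = 52544

52544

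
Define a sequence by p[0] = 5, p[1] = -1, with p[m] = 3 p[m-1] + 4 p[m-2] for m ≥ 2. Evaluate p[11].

3355439

p[2] = 3(-1) + 4(5) = 17
p[3] = 3(17) + 4(-1) = 47
p[4] = 3(47) + 4(17) = 209
p[5] = 3(209) + 4(47) = 815
p[6] = 3(815) + 4(209) = 3281
p[7] = 3(3281) + 4(815) = 13103
p[8] = 3(13103) + 4(3281) = 52433
p[9] = 3(52433) + 4(13103) = 209711
p[10] = 3(209711) + 4(52433) = 838865
p[11] = 3(838865) + 4(209711) = 3355439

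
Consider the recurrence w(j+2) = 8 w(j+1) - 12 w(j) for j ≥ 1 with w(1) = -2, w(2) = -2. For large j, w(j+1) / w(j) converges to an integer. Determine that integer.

6

The characteristic equation is r^2 - 8r + 12 = 0, which factors as (r - 6)(r - 2) = 0.
So the roots are 6 and 2. Since |6| > |2| and the coefficient of 6^j is non-zero, the ratio tends to 6.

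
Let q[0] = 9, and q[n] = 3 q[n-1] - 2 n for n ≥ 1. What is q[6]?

q[1] = 3·9 - 2 = 25
q[2] = 3·25 - 4 = 71
q[3] = 3·71 - 6 = 207
q[4] = 3·207 - 8 = 613
q[5] = 3·613 - 10 = 1829
q[6] = 3·1829 - 12 = 5475

5475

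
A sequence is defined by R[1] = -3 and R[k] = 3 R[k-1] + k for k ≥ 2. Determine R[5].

R[2] = 3(-3) + 2 = -7
R[3] = 3(-7) + 3 = -18
R[4] = 3(-18) + 4 = -50
R[5] = 3(-50) + 5 = -145

-145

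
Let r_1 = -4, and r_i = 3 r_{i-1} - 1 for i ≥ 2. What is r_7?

-3280

r_2 = 3*(-4) - 1 = -13
r_3 = 3*(-13) - 1 = -40
r_4 = 3*(-40) - 1 = -121
r_5 = 3*(-121) - 1 = -364
r_6 = 3*(-364) - 1 = -1093
r_7 = 3*(-1093) - 1 = -3280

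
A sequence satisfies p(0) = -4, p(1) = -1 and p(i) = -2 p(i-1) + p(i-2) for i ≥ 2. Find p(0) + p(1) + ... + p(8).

p(2) = -2(-1) + (-4) = -2
p(3) = -2(-2) + (-1) = 3
p(4) = -2(3) + (-2) = -8
p(5) = -2(-8) + 3 = 19
p(6) = -2(19) + (-8) = -46
p(7) = -2(-46) + 19 = 111
p(8) = -2(111) + (-46) = -268
Sum = (-4) + (-1) + (-2) + 3 + (-8) + 19 + (-46) + 111 + (-268) = -196

-196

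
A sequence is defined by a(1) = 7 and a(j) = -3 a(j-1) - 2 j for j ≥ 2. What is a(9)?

51663

a(2) = -3*7 - 4 = -25
a(3) = -3*(-25) - 6 = 69
a(4) = -3*69 - 8 = -215
a(5) = -3*(-215) - 10 = 635
a(6) = -3*635 - 12 = -1917
a(7) = -3*(-1917) - 14 = 5737
a(8) = -3*5737 - 16 = -17227
a(9) = -3*(-17227) - 18 = 51663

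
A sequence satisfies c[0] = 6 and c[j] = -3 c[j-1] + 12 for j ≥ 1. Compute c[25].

-2541865828326

The fixed point is 12/(1 + 3) = 3, so c[j] - 3 = -3(c[j-1] - 3).
Hence c[j] = 3·(-3)^j + 3.
c[25] = 3·(-3)^{25} + 3 = 3·-847288609443 + 3 = -2541865828326.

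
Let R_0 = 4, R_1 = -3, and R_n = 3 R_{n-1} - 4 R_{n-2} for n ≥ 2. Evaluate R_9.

R_2 = 3·(-3) - 4·4 = -25
R_3 = 3·(-25) - 4·(-3) = -63
R_4 = 3·(-63) - 4·(-25) = -89
R_5 = 3·(-89) - 4·(-63) = -15
R_6 = 3·(-15) - 4·(-89) = 311
R_7 = 3·311 - 4·(-15) = 993
R_8 = 3·993 - 4·311 = 1735
R_9 = 3·1735 - 4·993 = 1233

1233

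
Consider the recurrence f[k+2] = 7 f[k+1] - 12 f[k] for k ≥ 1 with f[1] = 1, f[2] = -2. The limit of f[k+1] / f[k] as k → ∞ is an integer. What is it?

The characteristic equation is r^2 - 7r + 12 = 0, which factors as (r - 4)(r - 3) = 0.
So the roots are 4 and 3. Since |4| > |3| and the coefficient of 4^k is non-zero, the ratio tends to 4.

4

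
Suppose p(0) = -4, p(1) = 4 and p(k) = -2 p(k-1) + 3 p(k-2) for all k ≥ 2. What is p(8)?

-13124

p(2) = -2·4 + 3·(-4) = -20
p(3) = -2·(-20) + 3·4 = 52
p(4) = -2·52 + 3·(-20) = -164
p(5) = -2·(-164) + 3·52 = 484
p(6) = -2·484 + 3·(-164) = -1460
p(7) = -2·(-1460) + 3·484 = 4372
p(8) = -2·4372 + 3·(-1460) = -13124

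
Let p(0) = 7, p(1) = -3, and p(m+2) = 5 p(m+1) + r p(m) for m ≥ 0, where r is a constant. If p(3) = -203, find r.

p(2) = -15 + 7r
p(3) = -75 + 32r
So -75 + 32r = -203, giving r = -4.

-4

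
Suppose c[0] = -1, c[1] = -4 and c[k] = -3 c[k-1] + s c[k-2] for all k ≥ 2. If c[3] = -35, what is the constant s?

-1

c[2] = 12 - s
c[3] = -36 - s
So -36 - s = -35, giving s = -1.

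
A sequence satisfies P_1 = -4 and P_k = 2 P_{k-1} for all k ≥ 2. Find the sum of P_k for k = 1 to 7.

P_2 = 2·(-4) = -8
P_3 = 2·(-8) = -16
P_4 = 2·(-16) = -32
P_5 = 2·(-32) = -64
P_6 = 2·(-64) = -128
P_7 = 2·(-128) = -256
Sum = (-4) + (-8) + (-16) + (-32) + (-64) + (-128) + (-256) = -508

-508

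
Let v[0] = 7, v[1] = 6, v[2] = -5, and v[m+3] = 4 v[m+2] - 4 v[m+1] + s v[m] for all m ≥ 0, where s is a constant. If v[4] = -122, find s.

1

v[3] = -44 + 7s
v[4] = -156 + 34s
So -156 + 34s = -122, giving s = 1.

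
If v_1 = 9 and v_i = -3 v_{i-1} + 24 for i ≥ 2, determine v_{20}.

-3486784395

The fixed point is 24/(1 + 3) = 6, so v_i - 6 = -3(v_{i-1} - 6).
Hence v_i = 3·(-3)^{i-1} + 6.
v_{20} = 3·(-3)^{19} + 6 = 3·-1162261467 + 6 = -3486784395.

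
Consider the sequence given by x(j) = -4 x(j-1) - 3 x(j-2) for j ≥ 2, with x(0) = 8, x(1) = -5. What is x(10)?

-88564

x(2) = -4*(-5) - 3*8 = -4
x(3) = -4*(-4) - 3*(-5) = 31
x(4) = -4*31 - 3*(-4) = -112
x(5) = -4*(-112) - 3*31 = 355
x(6) = -4*355 - 3*(-112) = -1084
x(7) = -4*(-1084) - 3*355 = 3271
x(8) = -4*3271 - 3*(-1084) = -9832
x(9) = -4*(-9832) - 3*3271 = 29515
x(10) = -4*29515 - 3*(-9832) = -88564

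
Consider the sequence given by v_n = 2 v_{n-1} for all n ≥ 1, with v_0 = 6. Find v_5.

192

v_1 = 2·6 = 12
v_2 = 2·12 = 24
v_3 = 2·24 = 48
v_4 = 2·48 = 96
v_5 = 2·96 = 192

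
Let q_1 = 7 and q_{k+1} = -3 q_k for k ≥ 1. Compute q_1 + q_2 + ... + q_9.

q_2 = -3(7) = -21
q_3 = -3(-21) = 63
q_4 = -3(63) = -189
q_5 = -3(-189) = 567
q_6 = -3(567) = -1701
q_7 = -3(-1701) = 5103
q_8 = -3(5103) = -15309
q_9 = -3(-15309) = 45927
Sum = 7 + (-21) + 63 + (-189) + 567 + (-1701) + 5103 + (-15309) + 45927 = 34447

34447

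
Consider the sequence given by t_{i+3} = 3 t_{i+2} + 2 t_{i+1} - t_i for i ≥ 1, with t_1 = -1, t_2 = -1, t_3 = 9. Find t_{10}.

49739

t_4 = 3·9 + 2·(-1) - (-1) = 26
t_5 = 3·26 + 2·9 - (-1) = 97
t_6 = 3·97 + 2·26 - 9 = 334
t_7 = 3·334 + 2·97 - 26 = 1170
t_8 = 3·1170 + 2·334 - 97 = 4081
t_9 = 3·4081 + 2·1170 - 334 = 14249
t_{10} = 3·14249 + 2·4081 - 1170 = 49739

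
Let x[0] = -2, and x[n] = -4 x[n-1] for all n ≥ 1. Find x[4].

x[1] = -4·(-2) = 8
x[2] = -4·8 = -32
x[3] = -4·(-32) = 128
x[4] = -4·128 = -512

-512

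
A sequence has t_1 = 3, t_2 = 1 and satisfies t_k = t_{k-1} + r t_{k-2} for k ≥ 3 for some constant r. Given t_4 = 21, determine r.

5

t_3 = 1 + 3r
t_4 = 1 + 4r
So 1 + 4r = 21, giving r = 5.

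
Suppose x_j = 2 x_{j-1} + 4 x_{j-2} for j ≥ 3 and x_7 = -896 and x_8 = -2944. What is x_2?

-6

Rearranging, x_{j-2} = (x_j - 2 x_{j-1}) / 4.
x_6 = (-2944 - 2*(-896)) / 4 = -1152/4 = -288
x_5 = (-896 - 2*(-288)) / 4 = -320/4 = -80
x_4 = (-288 - 2*(-80)) / 4 = -128/4 = -32
x_3 = (-80 - 2*(-32)) / 4 = -16/4 = -4
x_2 = (-32 - 2*(-4)) / 4 = -24/4 = -6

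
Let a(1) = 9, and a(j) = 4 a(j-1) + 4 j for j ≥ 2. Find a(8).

a(2) = 4(9) + 8 = 44
a(3) = 4(44) + 12 = 188
a(4) = 4(188) + 16 = 768
a(5) = 4(768) + 20 = 3092
a(6) = 4(3092) + 24 = 12392
a(7) = 4(12392) + 28 = 49596
a(8) = 4(49596) + 32 = 198416

198416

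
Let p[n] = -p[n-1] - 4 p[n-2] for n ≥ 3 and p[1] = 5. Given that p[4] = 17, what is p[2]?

Let p[2] = v.
p[3] = -20 - v
p[4] = 20 - 3v
So 20 - 3v = 17, giving v = 1.

1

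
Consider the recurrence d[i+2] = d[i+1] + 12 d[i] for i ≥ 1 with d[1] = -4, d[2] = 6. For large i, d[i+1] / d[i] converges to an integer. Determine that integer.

The characteristic equation is r^2 - r - 12 = 0, which factors as (r - 4)(r + 3) = 0.
So the roots are 4 and -3. Since |4| > |-3| and the coefficient of 4^i is non-zero, the ratio tends to 4.

4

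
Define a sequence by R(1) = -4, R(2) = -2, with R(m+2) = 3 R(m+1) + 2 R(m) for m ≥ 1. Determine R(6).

-590

R(3) = 3(-2) + 2(-4) = -14
R(4) = 3(-14) + 2(-2) = -46
R(5) = 3(-46) + 2(-14) = -166
R(6) = 3(-166) + 2(-46) = -590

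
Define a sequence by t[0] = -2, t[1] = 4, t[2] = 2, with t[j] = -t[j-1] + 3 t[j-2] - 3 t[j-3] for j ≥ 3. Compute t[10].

-7798

t[3] = -2 + 3*4 - 3*(-2) = 16
t[4] = -16 + 3*2 - 3*4 = -22
t[5] = -(-22) + 3*16 - 3*2 = 64
t[6] = -64 + 3*(-22) - 3*16 = -178
t[7] = -(-178) + 3*64 - 3*(-22) = 436
t[8] = -436 + 3*(-178) - 3*64 = -1162
t[9] = -(-1162) + 3*436 - 3*(-178) = 3004
t[10] = -3004 + 3*(-1162) - 3*436 = -7798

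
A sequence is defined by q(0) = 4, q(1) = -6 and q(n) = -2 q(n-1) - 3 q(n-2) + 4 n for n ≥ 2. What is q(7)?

q(2) = -2·(-6) - 3·4 + 8 = 8
q(3) = -2·8 - 3·(-6) + 12 = 14
q(4) = -2·14 - 3·8 + 16 = -36
q(5) = -2·(-36) - 3·14 + 20 = 50
q(6) = -2·50 - 3·(-36) + 24 = 32
q(7) = -2·32 - 3·50 + 28 = -186

-186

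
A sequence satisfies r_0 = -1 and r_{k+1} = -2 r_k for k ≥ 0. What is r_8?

r_1 = -2(-1) = 2
r_2 = -2(2) = -4
r_3 = -2(-4) = 8
r_4 = -2(8) = -16
r_5 = -2(-16) = 32
r_6 = -2(32) = -64
r_7 = -2(-64) = 128
r_8 = -2(128) = -256

-256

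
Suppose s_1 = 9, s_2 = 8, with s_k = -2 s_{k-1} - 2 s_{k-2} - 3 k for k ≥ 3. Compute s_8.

-250

s_3 = -2·8 - 2·9 - 9 = -43
s_4 = -2·(-43) - 2·8 - 12 = 58
s_5 = -2·58 - 2·(-43) - 15 = -45
s_6 = -2·(-45) - 2·58 - 18 = -44
s_7 = -2·(-44) - 2·(-45) - 21 = 157
s_8 = -2·157 - 2·(-44) - 24 = -250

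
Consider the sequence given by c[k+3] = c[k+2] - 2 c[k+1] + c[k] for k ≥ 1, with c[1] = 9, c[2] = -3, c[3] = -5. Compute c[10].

23

c[4] = (-5) - 2*(-3) + 9 = 10
c[5] = 10 - 2*(-5) + (-3) = 17
c[6] = 17 - 2*10 + (-5) = -8
c[7] = (-8) - 2*17 + 10 = -32
c[8] = (-32) - 2*(-8) + 17 = 1
c[9] = 1 - 2*(-32) + (-8) = 57
c[10] = 57 - 2*1 + (-32) = 23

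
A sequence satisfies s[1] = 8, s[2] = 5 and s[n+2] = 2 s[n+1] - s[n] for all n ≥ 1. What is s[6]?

-7

s[3] = 2*5 - 8 = 2
s[4] = 2*2 - 5 = -1
s[5] = 2*(-1) - 2 = -4
s[6] = 2*(-4) - (-1) = -7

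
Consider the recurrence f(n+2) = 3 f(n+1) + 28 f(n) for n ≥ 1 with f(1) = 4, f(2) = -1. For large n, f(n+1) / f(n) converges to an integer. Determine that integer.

7

The characteristic equation is r^2 - 3r - 28 = 0, which factors as (r - 7)(r + 4) = 0.
So the roots are 7 and -4. Since |7| > |-4| and the coefficient of 7^n is non-zero, the ratio tends to 7.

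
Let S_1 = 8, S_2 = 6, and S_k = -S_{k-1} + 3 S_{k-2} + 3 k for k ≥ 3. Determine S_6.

-66

S_3 = -6 + 3*8 + 9 = 27
S_4 = -27 + 3*6 + 12 = 3
S_5 = -3 + 3*27 + 15 = 93
S_6 = -93 + 3*3 + 18 = -66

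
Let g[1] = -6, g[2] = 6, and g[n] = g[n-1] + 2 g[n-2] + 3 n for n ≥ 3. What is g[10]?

2034

g[3] = 6 + 2*(-6) + 9 = 3
g[4] = 3 + 2*6 + 12 = 27
g[5] = 27 + 2*3 + 15 = 48
g[6] = 48 + 2*27 + 18 = 120
g[7] = 120 + 2*48 + 21 = 237
g[8] = 237 + 2*120 + 24 = 501
g[9] = 501 + 2*237 + 27 = 1002
g[10] = 1002 + 2*501 + 30 = 2034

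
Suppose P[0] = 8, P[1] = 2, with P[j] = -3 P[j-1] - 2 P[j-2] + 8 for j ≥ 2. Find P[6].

P[2] = -3*2 - 2*8 + 8 = -14
P[3] = -3*(-14) - 2*2 + 8 = 46
P[4] = -3*46 - 2*(-14) + 8 = -102
P[5] = -3*(-102) - 2*46 + 8 = 222
P[6] = -3*222 - 2*(-102) + 8 = -454

-454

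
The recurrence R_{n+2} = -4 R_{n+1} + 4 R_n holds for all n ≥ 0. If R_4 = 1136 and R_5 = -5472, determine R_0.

Rearranging, R_{n-2} = (R_n + 4 R_{n-1}) / 4.
R_3 = (-5472 + 4*1136) / 4 = -928/4 = -232
R_2 = (1136 + 4*(-232)) / 4 = 208/4 = 52
R_1 = (-232 + 4*52) / 4 = -24/4 = -6
R_0 = (52 + 4*(-6)) / 4 = 28/4 = 7

7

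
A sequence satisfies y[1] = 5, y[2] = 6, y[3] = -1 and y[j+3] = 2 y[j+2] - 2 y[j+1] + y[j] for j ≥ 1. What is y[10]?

-9

y[4] = 2*(-1) - 2*6 + 5 = -9
y[5] = 2*(-9) - 2*(-1) + 6 = -10
y[6] = 2*(-10) - 2*(-9) + (-1) = -3
y[7] = 2*(-3) - 2*(-10) + (-9) = 5
y[8] = 2*5 - 2*(-3) + (-10) = 6
y[9] = 2*6 - 2*5 + (-3) = -1
y[10] = 2*(-1) - 2*6 + 5 = -9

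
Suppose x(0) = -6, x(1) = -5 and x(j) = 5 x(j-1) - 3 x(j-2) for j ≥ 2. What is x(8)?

-26611

x(2) = 5*(-5) - 3*(-6) = -7
x(3) = 5*(-7) - 3*(-5) = -20
x(4) = 5*(-20) - 3*(-7) = -79
x(5) = 5*(-79) - 3*(-20) = -335
x(6) = 5*(-335) - 3*(-79) = -1438
x(7) = 5*(-1438) - 3*(-335) = -6185
x(8) = 5*(-6185) - 3*(-1438) = -26611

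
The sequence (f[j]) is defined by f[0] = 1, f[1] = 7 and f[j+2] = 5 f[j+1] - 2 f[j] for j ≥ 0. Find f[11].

28315351

f[2] = 5·7 - 2·1 = 33
f[3] = 5·33 - 2·7 = 151
f[4] = 5·151 - 2·33 = 689
f[5] = 5·689 - 2·151 = 3143
f[6] = 5·3143 - 2·689 = 14337
f[7] = 5·14337 - 2·3143 = 65399
f[8] = 5·65399 - 2·14337 = 298321
f[9] = 5·298321 - 2·65399 = 1360807
f[10] = 5·1360807 - 2·298321 = 6207393
f[11] = 5·6207393 - 2·1360807 = 28315351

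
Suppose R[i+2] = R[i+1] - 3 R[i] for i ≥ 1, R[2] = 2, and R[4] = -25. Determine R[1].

7

Let R[1] = z.
R[3] = 2 - 3z
R[4] = -4 - 3z
So -4 - 3z = -25, giving z = 7.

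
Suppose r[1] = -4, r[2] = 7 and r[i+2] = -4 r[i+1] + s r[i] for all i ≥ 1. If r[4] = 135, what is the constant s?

1

r[3] = -28 - 4s
r[4] = 112 + 23s
So 112 + 23s = 135, giving s = 1.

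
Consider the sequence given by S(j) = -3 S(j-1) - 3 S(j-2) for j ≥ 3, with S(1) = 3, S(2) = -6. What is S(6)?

27

S(3) = -3(-6) - 3(3) = 9
S(4) = -3(9) - 3(-6) = -9
S(5) = -3(-9) - 3(9) = 0
S(6) = -3(0) - 3(-9) = 27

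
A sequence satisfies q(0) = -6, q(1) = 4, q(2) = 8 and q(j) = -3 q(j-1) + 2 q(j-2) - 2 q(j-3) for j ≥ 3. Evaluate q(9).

q(3) = -3·8 + 2·4 - 2·(-6) = -4
q(4) = -3·(-4) + 2·8 - 2·4 = 20
q(5) = -3·20 + 2·(-4) - 2·8 = -84
q(6) = -3·(-84) + 2·20 - 2·(-4) = 300
q(7) = -3·300 + 2·(-84) - 2·20 = -1108
q(8) = -3·(-1108) + 2·300 - 2·(-84) = 4092
q(9) = -3·4092 + 2·(-1108) - 2·300 = -15092

-15092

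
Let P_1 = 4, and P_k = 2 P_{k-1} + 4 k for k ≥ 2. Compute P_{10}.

P_2 = 2(4) + 8 = 16
P_3 = 2(16) + 12 = 44
P_4 = 2(44) + 16 = 104
P_5 = 2(104) + 20 = 228
P_6 = 2(228) + 24 = 480
P_7 = 2(480) + 28 = 988
P_8 = 2(988) + 32 = 2008
P_9 = 2(2008) + 36 = 4052
P_{10} = 2(4052) + 40 = 8144

8144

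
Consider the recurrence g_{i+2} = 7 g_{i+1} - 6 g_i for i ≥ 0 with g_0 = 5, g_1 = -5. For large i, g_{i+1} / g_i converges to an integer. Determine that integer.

6

The characteristic equation is r^2 - 7r + 6 = 0, which factors as (r - 6)(r - 1) = 0.
So the roots are 6 and 1. Since |6| > |1| and the coefficient of 6^i is non-zero, the ratio tends to 6.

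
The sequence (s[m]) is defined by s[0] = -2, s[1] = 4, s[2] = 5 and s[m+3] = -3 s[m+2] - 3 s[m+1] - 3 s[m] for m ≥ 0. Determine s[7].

-333

s[3] = -3*5 - 3*4 - 3*(-2) = -21
s[4] = -3*(-21) - 3*5 - 3*4 = 36
s[5] = -3*36 - 3*(-21) - 3*5 = -60
s[6] = -3*(-60) - 3*36 - 3*(-21) = 135
s[7] = -3*135 - 3*(-60) - 3*36 = -333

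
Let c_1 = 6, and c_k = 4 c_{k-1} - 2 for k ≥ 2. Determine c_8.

c_2 = 4·6 - 2 = 22
c_3 = 4·22 - 2 = 86
c_4 = 4·86 - 2 = 342
c_5 = 4·342 - 2 = 1366
c_6 = 4·1366 - 2 = 5462
c_7 = 4·5462 - 2 = 21846
c_8 = 4·21846 - 2 = 87382

87382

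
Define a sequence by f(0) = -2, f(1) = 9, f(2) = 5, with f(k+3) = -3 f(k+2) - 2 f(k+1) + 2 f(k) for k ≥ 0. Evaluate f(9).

f(3) = -3·5 - 2·9 + 2·(-2) = -37
f(4) = -3·(-37) - 2·5 + 2·9 = 119
f(5) = -3·119 - 2·(-37) + 2·5 = -273
f(6) = -3·(-273) - 2·119 + 2·(-37) = 507
f(7) = -3·507 - 2·(-273) + 2·119 = -737
f(8) = -3·(-737) - 2·507 + 2·(-273) = 651
f(9) = -3·651 - 2·(-737) + 2·507 = 535

535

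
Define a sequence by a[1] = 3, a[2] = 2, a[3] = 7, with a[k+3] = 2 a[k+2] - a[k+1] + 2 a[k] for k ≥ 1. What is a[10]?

a[4] = 2(7) - 2 + 2(3) = 18
a[5] = 2(18) - 7 + 2(2) = 33
a[6] = 2(33) - 18 + 2(7) = 62
a[7] = 2(62) - 33 + 2(18) = 127
a[8] = 2(127) - 62 + 2(33) = 258
a[9] = 2(258) - 127 + 2(62) = 513
a[10] = 2(513) - 258 + 2(127) = 1022

1022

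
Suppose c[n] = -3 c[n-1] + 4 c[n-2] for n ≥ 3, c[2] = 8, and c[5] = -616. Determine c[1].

-4

Let c[1] = v.
c[3] = -24 + 4v
c[4] = 104 - 12v
c[5] = -408 + 52v
So -408 + 52v = -616, giving v = -4.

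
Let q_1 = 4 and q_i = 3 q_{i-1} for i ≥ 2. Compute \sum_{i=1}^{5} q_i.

484

q_2 = 3(4) = 12
q_3 = 3(12) = 36
q_4 = 3(36) = 108
q_5 = 3(108) = 324
Sum = 4 + 12 + 36 + 108 + 324 = 484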